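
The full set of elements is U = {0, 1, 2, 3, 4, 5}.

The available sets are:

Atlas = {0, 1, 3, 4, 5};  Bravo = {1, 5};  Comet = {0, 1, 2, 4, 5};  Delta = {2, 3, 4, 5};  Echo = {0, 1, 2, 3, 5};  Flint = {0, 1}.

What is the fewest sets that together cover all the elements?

2

Atlas and Comet cover everything between them: the union {0, 1, 2, 3, 4, 5} is all of U.
No single set has all 6 elements (the largest, Atlas, has 5), so 2 is optimal.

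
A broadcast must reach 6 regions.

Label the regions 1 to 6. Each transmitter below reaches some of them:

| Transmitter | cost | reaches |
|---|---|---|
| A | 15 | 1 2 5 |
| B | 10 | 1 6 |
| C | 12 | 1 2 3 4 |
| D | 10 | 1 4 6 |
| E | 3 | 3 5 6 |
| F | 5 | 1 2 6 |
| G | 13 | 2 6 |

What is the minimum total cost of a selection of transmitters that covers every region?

C, E together cover every region (C ∪ E = {1, 2, 3, 4, 5, 6}); total cost 12 + 3 = 15.
The greedy pick E, F, D costs 18; no covering selection beats 15.

15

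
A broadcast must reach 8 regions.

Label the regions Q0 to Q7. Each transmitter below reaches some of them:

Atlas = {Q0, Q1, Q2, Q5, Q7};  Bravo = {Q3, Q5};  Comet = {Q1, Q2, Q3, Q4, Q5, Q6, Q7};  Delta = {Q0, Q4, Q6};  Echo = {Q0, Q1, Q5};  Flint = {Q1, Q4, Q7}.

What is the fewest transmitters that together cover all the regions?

2

Comet and Echo together: Comet ∪ Echo = {Q0, Q1, Q2, Q3, Q4, Q5, Q6, Q7} — every region is covered.
No single transmitter has all 8 regions (the largest, Comet, has 7), so 2 is optimal.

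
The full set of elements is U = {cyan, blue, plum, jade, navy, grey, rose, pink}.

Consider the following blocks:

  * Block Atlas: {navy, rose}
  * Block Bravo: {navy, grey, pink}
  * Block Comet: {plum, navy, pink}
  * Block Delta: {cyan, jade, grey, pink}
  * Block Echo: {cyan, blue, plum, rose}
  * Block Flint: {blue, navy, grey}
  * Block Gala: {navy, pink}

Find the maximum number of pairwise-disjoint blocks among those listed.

Echo, Gala are pairwise disjoint (Echo={cyan,blue,plum,rose}; Gala={navy,pink}).
Every remaining block overlaps one of these, and no 3 of the listed blocks are pairwise disjoint, so 2 is the maximum.

2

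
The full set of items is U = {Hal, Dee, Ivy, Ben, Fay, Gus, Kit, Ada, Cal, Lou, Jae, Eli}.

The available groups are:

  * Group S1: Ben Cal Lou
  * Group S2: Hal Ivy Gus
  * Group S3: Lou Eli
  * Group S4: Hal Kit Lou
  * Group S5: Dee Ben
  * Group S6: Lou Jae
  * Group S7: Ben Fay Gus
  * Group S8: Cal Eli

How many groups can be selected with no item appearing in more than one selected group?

S2, S5, S6, S8 are pairwise disjoint (S2={Hal,Ivy,Gus}; S5={Dee,Ben}; S6={Lou,Jae}; S8={Cal,Eli}).
Every remaining group overlaps one of these, and no 5 of the listed groups are pairwise disjoint, so 4 is the maximum.

4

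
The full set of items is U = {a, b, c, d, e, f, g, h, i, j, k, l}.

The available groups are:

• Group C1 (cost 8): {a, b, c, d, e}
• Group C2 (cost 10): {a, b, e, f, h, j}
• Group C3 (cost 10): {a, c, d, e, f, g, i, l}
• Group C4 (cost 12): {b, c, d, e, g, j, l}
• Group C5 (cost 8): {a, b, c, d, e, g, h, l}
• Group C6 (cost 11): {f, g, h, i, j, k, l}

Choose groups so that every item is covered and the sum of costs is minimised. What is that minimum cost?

19

C1, C6 together cover every item (C1 ∪ C6 = {a, b, c, d, e, f, g, h, i, j, k, l}); total cost 8 + 11 = 19.
No covering selection has total cost below 19.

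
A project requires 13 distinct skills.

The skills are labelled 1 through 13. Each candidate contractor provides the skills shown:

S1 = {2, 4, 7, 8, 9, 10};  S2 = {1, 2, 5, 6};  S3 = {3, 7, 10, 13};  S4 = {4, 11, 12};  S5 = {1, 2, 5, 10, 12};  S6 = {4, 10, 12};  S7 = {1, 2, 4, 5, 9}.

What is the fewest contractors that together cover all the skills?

4

S1 and S2 and S3 and S4 together: S1 ∪ S2 ∪ S3 ∪ S4 = {1, 2, 3, 4, 5, 6, 7, 8, 9, 10, 11, 12, 13} — every skill is covered.
Only S1 contains 8, so S1 is forced; the remaining 7 skills need at least 3 more contractors (each remaining contractor adds at most 3) — so at least 4 contractors are needed, and 4 is optimal.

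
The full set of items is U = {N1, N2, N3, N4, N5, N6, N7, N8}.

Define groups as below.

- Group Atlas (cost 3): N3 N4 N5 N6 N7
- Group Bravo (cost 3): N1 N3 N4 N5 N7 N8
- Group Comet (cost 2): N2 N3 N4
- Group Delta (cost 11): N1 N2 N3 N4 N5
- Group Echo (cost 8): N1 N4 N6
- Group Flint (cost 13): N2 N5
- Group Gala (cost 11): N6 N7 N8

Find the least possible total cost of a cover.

8

Atlas, Bravo, Comet together cover every item (Atlas ∪ Bravo ∪ Comet = {N1, N2, N3, N4, N5, N6, N7, N8}); total cost 3 + 3 + 2 = 8.
No covering selection has total cost below 8.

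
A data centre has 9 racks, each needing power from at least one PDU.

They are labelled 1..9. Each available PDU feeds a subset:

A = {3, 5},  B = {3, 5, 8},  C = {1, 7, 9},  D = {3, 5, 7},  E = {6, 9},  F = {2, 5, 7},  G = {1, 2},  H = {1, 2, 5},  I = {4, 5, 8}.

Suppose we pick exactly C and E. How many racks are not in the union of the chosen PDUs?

Union of C, E = {1, 6, 7, 9}.
Not covered: 2, 3, 4, 5, 8 — 5 racks.

5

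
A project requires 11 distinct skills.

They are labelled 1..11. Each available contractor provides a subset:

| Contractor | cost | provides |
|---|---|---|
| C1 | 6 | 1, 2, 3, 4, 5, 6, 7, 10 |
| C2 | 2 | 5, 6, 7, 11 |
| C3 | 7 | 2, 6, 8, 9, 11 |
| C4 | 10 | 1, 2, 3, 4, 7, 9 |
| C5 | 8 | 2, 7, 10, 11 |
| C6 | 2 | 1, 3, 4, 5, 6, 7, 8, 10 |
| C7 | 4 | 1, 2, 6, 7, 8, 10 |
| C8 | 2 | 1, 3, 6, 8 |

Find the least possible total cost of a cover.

C3, C6 together cover every skill (C3 ∪ C6 = {1, 2, 3, 4, 5, 6, 7, 8, 9, 10, 11}); total cost 7 + 2 = 9.
The greedy pick C6, C2, C3 costs 11; no covering selection beats 9.

9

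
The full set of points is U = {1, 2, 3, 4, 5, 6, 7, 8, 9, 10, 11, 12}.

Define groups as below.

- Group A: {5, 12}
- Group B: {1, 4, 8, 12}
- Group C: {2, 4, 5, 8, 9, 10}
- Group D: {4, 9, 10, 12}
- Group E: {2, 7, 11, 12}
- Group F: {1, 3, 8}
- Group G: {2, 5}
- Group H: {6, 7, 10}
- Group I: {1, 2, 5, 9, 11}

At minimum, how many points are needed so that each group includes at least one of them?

Take T = {1, 2, 10, 12}. Each listed group contains at least one of these, so T is a hitting set of size 4.
No choice of 3 points meets every group, so 4 is the minimum.

4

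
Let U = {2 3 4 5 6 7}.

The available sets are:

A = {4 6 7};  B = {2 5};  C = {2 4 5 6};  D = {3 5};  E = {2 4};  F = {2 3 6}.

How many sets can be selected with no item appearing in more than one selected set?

A, B are pairwise disjoint (A={4,6,7}; B={2,5}).
Every remaining set overlaps one of these, and no 3 of the listed sets are pairwise disjoint, so 2 is the maximum.

2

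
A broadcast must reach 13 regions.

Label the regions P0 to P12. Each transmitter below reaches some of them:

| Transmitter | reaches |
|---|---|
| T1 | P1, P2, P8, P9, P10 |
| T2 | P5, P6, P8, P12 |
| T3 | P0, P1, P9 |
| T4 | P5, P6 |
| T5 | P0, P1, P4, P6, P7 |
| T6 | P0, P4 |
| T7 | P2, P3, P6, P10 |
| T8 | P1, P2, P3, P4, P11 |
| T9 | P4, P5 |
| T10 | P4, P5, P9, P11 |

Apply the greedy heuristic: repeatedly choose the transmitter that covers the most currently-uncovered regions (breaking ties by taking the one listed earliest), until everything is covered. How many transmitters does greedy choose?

4

Greedy: pick T1 (covers 5 new) → pick T5 (covers 4 new) → pick T2 (covers 2 new) → pick T8 (covers 2 new). Total picks: 4.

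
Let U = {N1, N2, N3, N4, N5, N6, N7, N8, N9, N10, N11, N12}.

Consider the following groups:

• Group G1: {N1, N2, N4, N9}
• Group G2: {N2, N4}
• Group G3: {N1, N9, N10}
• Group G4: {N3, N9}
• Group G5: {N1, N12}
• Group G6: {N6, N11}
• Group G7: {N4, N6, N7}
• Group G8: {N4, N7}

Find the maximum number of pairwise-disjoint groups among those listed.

4

G4, G5, G6, G8 are pairwise disjoint (G4={N3,N9}; G5={N1,N12}; G6={N6,N11}; G8={N4,N7}).
Every remaining group overlaps one of these, and no 5 of the listed groups are pairwise disjoint, so 4 is the maximum.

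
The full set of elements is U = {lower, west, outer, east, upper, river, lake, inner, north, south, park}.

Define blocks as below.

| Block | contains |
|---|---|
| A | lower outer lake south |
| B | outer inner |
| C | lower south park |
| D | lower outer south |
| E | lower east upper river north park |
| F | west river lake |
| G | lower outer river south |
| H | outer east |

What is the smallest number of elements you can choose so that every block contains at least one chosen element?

3

The 3 elements {west, outer, park} hit every block.
The blocks B, C, F are pairwise disjoint, so any hitting set needs a separate element for each — at least 3. Hence 3 is optimal.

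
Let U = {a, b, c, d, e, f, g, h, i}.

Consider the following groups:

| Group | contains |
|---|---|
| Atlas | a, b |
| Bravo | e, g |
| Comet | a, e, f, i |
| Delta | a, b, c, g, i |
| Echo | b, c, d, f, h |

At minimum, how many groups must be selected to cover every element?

Take {Bravo, Comet, Echo}. Their union is {a, b, c, d, e, f, g, h, i}, which is all 9 elements.
Only Echo contains d, so Echo is forced; the remaining 4 elements need at least 2 more groups (each remaining group adds at most 3) — so at least 3 groups are needed, and 3 is optimal.

3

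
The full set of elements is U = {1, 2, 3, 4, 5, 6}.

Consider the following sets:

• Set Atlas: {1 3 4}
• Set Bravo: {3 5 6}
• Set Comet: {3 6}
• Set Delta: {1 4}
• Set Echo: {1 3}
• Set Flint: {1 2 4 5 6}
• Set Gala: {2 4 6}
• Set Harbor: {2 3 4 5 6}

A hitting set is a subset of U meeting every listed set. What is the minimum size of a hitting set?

Take H = {1, 6}. Each listed set contains at least one of these, so H is a hitting set of size 2.
The sets Comet, Delta are pairwise disjoint, so any hitting set needs a separate element for each — at least 2. Hence 2 is optimal.

2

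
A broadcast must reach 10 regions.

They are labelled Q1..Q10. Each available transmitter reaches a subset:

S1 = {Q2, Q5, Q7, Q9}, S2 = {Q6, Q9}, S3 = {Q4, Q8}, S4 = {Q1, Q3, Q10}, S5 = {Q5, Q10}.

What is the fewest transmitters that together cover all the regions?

Take {S1, S2, S3, S4}. Their union is {Q1, Q2, Q3, Q4, Q5, Q6, Q7, Q8, Q9, Q10}, which is all 10 regions.
Only S2 contains Q6, so S2 is forced; the remaining 8 regions need at least 3 more transmitters (each remaining transmitter adds at most 3) — so at least 4 transmitters are needed, and 4 is optimal.

4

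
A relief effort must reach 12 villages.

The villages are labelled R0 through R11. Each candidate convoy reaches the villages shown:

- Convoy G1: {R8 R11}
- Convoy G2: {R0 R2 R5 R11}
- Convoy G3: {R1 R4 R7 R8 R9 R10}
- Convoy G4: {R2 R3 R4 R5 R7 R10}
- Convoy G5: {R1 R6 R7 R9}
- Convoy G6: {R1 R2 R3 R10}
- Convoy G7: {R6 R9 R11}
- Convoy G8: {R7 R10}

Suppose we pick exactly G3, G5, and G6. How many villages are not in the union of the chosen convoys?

Union of G3, G5, G6 = {R1, R2, R3, R4, R6, R7, R8, R9, R10}.
Not covered: R0, R5, R11 — 3 villages.

3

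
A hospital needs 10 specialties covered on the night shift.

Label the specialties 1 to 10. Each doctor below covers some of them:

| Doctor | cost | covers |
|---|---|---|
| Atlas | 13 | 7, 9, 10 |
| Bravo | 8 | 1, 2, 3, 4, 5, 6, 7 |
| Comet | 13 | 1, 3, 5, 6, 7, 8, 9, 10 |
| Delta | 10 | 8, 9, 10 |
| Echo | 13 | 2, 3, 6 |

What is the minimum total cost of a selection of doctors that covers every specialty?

Bravo, Delta together cover every specialty (Bravo ∪ Delta = {1, 2, 3, 4, 5, 6, 7, 8, 9, 10}); total cost 8 + 10 = 18.
No covering selection has total cost below 18.

18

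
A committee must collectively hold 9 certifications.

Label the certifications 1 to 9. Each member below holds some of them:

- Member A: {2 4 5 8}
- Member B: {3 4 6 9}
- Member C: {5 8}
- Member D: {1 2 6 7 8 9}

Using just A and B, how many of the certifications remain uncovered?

Union of A, B = {2, 3, 4, 5, 6, 8, 9}.
Not covered: 1, 7 — 2 certifications.

2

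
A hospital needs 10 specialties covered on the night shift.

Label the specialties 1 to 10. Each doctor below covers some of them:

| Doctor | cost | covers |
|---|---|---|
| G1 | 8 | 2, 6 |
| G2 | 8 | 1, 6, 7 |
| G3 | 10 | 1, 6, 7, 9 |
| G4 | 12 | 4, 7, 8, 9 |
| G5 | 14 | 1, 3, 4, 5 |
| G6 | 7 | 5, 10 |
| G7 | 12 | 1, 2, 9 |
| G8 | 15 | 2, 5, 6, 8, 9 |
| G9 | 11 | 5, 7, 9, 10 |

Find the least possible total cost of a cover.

40

G5, G8, G9 together cover every specialty (G5 ∪ G8 ∪ G9 = {1, 2, 3, 4, 5, 6, 7, 8, 9, 10}); total cost 14 + 15 + 11 = 40.
The greedy pick G3, G6, G4, G1, G5 costs 51; no covering selection beats 40.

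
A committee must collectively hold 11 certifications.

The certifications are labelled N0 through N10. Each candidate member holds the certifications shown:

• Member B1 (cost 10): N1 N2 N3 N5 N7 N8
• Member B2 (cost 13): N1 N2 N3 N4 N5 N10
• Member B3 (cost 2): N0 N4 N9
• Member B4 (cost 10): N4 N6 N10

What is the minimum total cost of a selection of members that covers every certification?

22

B1, B3, B4 together cover every certification (B1 ∪ B3 ∪ B4 = {N0, N1, N2, N3, N4, N5, N6, N7, N8, N9, N10}); total cost 10 + 2 + 10 = 22.
No covering selection has total cost below 22.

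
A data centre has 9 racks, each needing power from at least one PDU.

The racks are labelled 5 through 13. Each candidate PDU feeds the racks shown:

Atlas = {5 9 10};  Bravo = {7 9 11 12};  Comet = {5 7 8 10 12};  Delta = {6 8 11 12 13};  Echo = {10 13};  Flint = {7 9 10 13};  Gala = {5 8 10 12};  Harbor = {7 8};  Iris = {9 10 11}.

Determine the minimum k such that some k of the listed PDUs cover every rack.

Atlas and Bravo and Delta together: Atlas ∪ Bravo ∪ Delta = {5, 6, 7, 8, 9, 10, 11, 12, 13} — every rack is covered.
Only Delta contains 6, so Delta is forced; the remaining 4 racks need at least 2 more PDUs (each remaining PDU adds at most 3) — so at least 3 PDUs are needed, and 3 is optimal.

3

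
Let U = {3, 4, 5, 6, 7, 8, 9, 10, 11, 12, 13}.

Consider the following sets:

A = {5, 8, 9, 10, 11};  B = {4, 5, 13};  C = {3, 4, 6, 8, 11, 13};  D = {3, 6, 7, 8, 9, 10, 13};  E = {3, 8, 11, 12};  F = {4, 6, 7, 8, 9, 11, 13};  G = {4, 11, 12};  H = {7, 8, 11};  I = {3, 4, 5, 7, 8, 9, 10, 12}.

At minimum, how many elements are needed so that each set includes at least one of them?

2

Take T = {4, 8}. Each listed set contains at least one of these, so T is a hitting set of size 2.
The sets B, H are pairwise disjoint, so any hitting set needs a separate element for each — at least 2. Hence 2 is optimal.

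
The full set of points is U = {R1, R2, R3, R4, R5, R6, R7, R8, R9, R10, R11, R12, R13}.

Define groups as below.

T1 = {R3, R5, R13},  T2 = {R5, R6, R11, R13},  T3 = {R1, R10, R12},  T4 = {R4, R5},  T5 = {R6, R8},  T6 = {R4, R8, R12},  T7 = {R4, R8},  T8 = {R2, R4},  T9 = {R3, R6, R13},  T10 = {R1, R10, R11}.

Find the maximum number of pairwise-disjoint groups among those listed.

4

T1, T5, T8, T10 are pairwise disjoint (T1={R3,R5,R13}; T5={R6,R8}; T8={R2,R4}; T10={R1,R10,R11}).
Every remaining group overlaps one of these, and no 5 of the listed groups are pairwise disjoint, so 4 is the maximum.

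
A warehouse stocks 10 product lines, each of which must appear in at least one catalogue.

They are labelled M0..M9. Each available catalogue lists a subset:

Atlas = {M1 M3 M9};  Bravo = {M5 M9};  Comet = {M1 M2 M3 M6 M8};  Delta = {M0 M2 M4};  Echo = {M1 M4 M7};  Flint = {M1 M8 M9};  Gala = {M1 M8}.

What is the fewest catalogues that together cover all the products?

Take {Bravo, Comet, Delta, Echo}. Their union is {M0, M1, M2, M3, M4, M5, M6, M7, M8, M9}, which is all 10 products.
Only Comet contains M6, so Comet is forced; the remaining 5 products need at least 3 more catalogues (each remaining catalogue adds at most 2) — so at least 4 catalogues are needed, and 4 is optimal.

4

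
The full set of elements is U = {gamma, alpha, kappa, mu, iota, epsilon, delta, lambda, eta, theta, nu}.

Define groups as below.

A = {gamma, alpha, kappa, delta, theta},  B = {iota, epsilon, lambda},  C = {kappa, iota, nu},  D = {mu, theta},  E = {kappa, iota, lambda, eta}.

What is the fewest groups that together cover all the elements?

A and B and C and D and E together: A ∪ B ∪ C ∪ D ∪ E = {gamma, alpha, kappa, mu, iota, epsilon, delta, lambda, eta, theta, nu} — every element is covered.
No 4 of the 5 groups cover everything (all 5 combinations miss at least one element), so 5 is optimal.

5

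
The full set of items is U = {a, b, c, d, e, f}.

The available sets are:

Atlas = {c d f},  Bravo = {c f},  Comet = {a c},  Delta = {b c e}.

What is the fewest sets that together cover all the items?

3

Atlas and Comet and Delta together: Atlas ∪ Comet ∪ Delta = {a, b, c, d, e, f} — every item is covered.
Only Comet contains a, so Comet is forced; the remaining 4 items need at least 2 more sets (each remaining set adds at most 2) — so at least 3 sets are needed, and 3 is optimal.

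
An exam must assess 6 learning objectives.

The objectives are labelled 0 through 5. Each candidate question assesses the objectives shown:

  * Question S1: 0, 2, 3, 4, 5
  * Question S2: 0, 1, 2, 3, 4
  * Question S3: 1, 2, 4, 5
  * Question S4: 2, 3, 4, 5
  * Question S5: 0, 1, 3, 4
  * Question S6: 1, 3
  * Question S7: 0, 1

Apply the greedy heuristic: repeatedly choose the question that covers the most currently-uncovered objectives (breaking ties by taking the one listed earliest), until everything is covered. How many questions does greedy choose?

Greedy: pick S1 (covers 5 new) → pick S2 (covers 1 new). Total picks: 2.

2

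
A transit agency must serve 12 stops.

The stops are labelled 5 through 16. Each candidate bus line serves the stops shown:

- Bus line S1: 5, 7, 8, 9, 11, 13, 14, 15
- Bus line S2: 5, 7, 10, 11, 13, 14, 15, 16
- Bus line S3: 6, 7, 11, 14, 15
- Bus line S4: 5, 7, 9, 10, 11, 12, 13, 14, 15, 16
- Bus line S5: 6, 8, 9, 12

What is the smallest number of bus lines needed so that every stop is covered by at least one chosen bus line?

S2 and S5 together: S2 ∪ S5 = {5, 6, 7, 8, 9, 10, 11, 12, 13, 14, 15, 16} — every stop is covered.
No single bus line has all 12 stops (the largest, S4, has 10), so 2 is optimal.

2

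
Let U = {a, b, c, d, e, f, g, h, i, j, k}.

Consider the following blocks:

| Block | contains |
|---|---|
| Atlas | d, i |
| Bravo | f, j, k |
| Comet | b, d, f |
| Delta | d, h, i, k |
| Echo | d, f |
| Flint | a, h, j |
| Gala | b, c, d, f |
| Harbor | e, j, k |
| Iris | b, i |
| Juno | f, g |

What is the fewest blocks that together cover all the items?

Flint and Gala and Harbor and Iris and Juno together: Flint ∪ Gala ∪ Harbor ∪ Iris ∪ Juno = {a, b, c, d, e, f, g, h, i, j, k} — every item is covered.
No 4 of the 10 blocks cover everything (all 210 combinations miss at least one item), so 5 is optimal.

5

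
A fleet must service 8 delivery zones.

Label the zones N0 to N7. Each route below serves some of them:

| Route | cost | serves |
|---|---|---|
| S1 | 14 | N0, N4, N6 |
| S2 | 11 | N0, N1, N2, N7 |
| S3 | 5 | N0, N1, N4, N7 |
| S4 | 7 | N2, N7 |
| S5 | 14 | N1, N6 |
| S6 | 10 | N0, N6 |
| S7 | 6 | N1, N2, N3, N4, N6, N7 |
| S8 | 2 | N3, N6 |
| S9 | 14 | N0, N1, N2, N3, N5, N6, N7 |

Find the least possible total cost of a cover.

19

S3, S9 together cover every zone (S3 ∪ S9 = {N0, N1, N2, N3, N4, N5, N6, N7}); total cost 5 + 14 = 19.
The greedy pick S7, S3, S9 costs 25; no covering selection beats 19.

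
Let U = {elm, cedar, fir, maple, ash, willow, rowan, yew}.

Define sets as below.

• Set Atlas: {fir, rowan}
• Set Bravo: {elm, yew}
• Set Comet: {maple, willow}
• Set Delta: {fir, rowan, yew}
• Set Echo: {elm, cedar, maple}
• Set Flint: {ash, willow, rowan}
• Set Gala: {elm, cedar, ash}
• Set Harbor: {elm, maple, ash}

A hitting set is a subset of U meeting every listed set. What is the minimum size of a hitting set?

Take H = {elm, fir, willow}. Each listed set contains at least one of these, so H is a hitting set of size 3.
The sets Comet, Delta, Gala are pairwise disjoint, so any hitting set needs a separate point for each — at least 3. Hence 3 is optimal.

3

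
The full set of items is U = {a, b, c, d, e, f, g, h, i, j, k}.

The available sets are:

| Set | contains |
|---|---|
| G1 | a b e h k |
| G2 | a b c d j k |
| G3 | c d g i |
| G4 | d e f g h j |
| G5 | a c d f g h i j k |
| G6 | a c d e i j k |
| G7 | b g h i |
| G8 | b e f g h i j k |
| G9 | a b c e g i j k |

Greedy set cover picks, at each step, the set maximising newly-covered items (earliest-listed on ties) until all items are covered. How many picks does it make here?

Greedy: pick G5 (covers 9 new) → pick G1 (covers 2 new). Total picks: 2.

2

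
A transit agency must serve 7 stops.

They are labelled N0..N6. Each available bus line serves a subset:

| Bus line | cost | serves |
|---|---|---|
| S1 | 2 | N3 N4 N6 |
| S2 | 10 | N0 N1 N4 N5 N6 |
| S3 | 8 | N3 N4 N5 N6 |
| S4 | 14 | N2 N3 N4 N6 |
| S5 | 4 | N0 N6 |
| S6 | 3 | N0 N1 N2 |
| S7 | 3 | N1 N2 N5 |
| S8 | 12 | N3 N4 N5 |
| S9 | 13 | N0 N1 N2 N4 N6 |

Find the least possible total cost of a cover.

8

S1, S6, S7 together cover every stop (S1 ∪ S6 ∪ S7 = {N0, N1, N2, N3, N4, N5, N6}); total cost 2 + 3 + 3 = 8.
No covering selection has total cost below 8.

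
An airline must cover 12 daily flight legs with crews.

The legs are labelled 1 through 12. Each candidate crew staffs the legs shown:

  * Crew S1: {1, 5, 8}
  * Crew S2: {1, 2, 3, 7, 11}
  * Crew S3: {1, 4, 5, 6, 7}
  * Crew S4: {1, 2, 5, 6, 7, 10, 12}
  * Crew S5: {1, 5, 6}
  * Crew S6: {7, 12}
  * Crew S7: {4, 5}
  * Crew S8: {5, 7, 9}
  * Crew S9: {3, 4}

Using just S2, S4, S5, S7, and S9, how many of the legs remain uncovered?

2

Union of S2, S4, S5, S7, S9 = {1, 2, 3, 4, 5, 6, 7, 10, 11, 12}.
Not covered: 8, 9 — 2 legs.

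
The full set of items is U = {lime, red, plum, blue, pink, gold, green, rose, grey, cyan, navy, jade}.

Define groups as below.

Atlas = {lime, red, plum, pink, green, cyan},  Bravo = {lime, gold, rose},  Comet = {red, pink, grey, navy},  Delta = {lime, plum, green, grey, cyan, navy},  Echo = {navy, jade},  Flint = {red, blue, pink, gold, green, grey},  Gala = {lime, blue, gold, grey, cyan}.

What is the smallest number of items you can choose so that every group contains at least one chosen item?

3

The 3 items {lime, pink, navy} hit every group.
No choice of 2 items meets every group, so 3 is the minimum.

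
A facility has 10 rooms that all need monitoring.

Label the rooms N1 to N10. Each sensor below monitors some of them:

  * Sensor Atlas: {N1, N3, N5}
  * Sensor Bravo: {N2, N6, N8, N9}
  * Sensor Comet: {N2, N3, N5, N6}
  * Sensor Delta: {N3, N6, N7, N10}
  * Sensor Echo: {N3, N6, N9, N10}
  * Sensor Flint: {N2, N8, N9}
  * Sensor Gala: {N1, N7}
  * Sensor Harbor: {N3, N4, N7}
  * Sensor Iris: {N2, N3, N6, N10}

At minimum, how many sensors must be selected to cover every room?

4

Atlas and Delta and Flint and Harbor together: Atlas ∪ Delta ∪ Flint ∪ Harbor = {N1, N2, N3, N4, N5, N6, N7, N8, N9, N10} — every room is covered.
No 3 of the 9 sensors cover everything (all 84 combinations miss at least one room), so 4 is optimal.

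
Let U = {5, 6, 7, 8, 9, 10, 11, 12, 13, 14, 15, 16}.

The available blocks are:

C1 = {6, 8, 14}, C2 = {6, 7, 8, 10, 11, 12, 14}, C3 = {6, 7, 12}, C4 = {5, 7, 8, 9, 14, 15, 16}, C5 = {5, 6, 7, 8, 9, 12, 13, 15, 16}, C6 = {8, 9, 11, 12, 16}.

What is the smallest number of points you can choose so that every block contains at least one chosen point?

2

Take H = {6, 9}. Each listed block contains at least one of these, so H is a hitting set of size 2.
No single point lies in every block, so at least 2 are needed and 2 is optimal.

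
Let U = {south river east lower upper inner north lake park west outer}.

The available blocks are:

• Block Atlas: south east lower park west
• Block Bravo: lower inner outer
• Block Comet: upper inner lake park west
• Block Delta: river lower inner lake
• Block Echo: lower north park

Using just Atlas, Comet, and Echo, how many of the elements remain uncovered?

2

Union of Atlas, Comet, Echo = {south, east, lower, upper, inner, north, lake, park, west}.
Not covered: river, outer — 2 elements.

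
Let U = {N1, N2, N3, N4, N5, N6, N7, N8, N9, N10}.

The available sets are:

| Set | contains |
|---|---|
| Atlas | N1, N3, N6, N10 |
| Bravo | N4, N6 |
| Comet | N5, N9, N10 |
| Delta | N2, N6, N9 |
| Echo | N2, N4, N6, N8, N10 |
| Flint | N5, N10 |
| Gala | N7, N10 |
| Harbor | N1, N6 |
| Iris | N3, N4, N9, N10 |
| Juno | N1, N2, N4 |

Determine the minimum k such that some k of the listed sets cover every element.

4

Take {Atlas, Comet, Echo, Gala}. Their union is {N1, N2, N3, N4, N5, N6, N7, N8, N9, N10}, which is all 10 elements.
Only Echo contains N8, so Echo is forced; the remaining 5 elements need at least 3 more sets (each remaining set adds at most 2) — so at least 4 sets are needed, and 4 is optimal.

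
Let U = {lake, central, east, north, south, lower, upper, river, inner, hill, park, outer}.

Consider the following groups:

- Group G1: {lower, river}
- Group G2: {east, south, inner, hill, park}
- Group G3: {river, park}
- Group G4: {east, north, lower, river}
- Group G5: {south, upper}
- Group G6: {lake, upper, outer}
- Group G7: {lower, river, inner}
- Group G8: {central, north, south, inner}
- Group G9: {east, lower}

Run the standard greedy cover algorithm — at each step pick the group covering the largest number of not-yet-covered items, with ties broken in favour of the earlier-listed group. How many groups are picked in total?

Greedy: pick G2 (covers 5 new) → pick G4 (covers 3 new) → pick G6 (covers 3 new) → pick G8 (covers 1 new). Total picks: 4.

4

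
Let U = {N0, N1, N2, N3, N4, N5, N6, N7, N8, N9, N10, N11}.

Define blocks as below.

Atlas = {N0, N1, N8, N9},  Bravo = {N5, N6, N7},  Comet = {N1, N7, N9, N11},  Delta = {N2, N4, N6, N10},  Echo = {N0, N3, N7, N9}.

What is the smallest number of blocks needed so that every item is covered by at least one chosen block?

Take {Atlas, Bravo, Comet, Delta, Echo}. Their union is {N0, N1, N2, N3, N4, N5, N6, N7, N8, N9, N10, N11}, which is all 12 items.
No 4 of the 5 blocks cover everything (all 5 combinations miss at least one item), so 5 is optimal.

5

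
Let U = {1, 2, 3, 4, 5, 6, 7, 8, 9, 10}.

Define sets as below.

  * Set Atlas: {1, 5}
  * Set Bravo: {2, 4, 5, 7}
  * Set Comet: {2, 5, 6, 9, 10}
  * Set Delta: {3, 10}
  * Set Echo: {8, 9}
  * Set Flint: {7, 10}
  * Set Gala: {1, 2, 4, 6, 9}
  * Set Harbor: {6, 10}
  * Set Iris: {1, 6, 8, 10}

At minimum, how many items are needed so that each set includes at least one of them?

Take H = {5, 9, 10}. Each listed set contains at least one of these, so H is a hitting set of size 3.
The sets Atlas, Echo, Harbor are pairwise disjoint, so any hitting set needs a separate item for each — at least 3. Hence 3 is optimal.

3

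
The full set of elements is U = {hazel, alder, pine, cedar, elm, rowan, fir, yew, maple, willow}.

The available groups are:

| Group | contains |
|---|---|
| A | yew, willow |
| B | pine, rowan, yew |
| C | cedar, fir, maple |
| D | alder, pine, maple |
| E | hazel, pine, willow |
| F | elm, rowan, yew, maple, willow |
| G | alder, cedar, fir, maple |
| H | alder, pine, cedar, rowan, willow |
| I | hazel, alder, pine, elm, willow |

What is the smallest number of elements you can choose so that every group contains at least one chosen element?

3

T = {rowan, maple, willow} meets every group (each contains at least one member of T), and |T| = 3.
No choice of 2 elements meets every group, so 3 is the minimum.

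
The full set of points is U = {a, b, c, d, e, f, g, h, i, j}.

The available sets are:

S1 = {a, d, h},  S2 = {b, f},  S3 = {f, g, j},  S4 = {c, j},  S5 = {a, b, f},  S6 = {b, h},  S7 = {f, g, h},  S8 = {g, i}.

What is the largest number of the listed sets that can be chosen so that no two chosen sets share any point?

4

S1, S2, S4, S8 are pairwise disjoint (S1={a,d,h}; S2={b,f}; S4={c,j}; S8={g,i}).
Every remaining set overlaps one of these, and no 5 of the listed sets are pairwise disjoint, so 4 is the maximum.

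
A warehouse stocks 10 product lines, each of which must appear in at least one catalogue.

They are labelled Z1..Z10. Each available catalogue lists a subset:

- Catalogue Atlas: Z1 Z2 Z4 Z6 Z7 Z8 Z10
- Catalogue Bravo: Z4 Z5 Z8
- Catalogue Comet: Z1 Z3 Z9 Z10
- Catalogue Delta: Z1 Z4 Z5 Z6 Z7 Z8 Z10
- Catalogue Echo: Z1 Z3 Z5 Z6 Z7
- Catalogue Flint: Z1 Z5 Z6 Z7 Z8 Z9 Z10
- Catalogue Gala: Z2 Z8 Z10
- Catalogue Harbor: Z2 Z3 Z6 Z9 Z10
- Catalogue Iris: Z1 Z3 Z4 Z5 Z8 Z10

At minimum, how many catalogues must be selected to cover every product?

Delta and Harbor together: Delta ∪ Harbor = {Z1, Z2, Z3, Z4, Z5, Z6, Z7, Z8, Z9, Z10} — every product is covered.
No single catalogue has all 10 products (the largest, Atlas, has 7), so 2 is optimal.

2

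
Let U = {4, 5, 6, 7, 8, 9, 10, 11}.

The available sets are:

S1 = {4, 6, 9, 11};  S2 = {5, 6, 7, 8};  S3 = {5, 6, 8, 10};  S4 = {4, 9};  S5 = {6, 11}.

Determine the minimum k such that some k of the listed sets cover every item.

S1, S2, and S3 cover everything between them: the union {4, 5, 6, 7, 8, 9, 10, 11} is all of U.
Only S2 contains 7, so S2 is forced; the remaining 4 items need at least 2 more sets (each remaining set adds at most 3) — so at least 3 sets are needed, and 3 is optimal.

3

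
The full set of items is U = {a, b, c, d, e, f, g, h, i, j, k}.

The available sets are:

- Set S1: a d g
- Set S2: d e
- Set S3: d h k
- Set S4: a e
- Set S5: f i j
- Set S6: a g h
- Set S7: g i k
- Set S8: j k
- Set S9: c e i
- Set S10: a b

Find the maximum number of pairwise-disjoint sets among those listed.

S2, S5, S6 are pairwise disjoint (S2={d,e}; S5={f,i,j}; S6={a,g,h}).
Every remaining set overlaps one of these, and no 4 of the listed sets are pairwise disjoint, so 3 is the maximum.

3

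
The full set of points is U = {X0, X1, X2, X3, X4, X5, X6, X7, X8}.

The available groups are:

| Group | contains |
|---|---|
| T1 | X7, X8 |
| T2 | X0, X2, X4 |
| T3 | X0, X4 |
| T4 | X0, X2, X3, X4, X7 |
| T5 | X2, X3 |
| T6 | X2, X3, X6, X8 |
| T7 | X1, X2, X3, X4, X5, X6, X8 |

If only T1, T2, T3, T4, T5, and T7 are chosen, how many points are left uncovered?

Union of T1, T2, T3, T4, T5, T7 = {X0, X1, X2, X3, X4, X5, X6, X7, X8} — that's every point, so 0 are uncovered.

0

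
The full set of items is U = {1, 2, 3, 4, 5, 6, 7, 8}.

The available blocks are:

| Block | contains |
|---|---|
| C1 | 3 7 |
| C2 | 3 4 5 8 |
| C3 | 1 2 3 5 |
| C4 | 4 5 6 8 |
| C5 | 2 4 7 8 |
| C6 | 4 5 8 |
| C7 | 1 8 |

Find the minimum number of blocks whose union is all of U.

3

C1 and C3 and C4 together: C1 ∪ C3 ∪ C4 = {1, 2, 3, 4, 5, 6, 7, 8} — every item is covered.
Only C4 contains 6, so C4 is forced; the remaining 4 items need at least 2 more blocks (each remaining block adds at most 3) — so at least 3 blocks are needed, and 3 is optimal.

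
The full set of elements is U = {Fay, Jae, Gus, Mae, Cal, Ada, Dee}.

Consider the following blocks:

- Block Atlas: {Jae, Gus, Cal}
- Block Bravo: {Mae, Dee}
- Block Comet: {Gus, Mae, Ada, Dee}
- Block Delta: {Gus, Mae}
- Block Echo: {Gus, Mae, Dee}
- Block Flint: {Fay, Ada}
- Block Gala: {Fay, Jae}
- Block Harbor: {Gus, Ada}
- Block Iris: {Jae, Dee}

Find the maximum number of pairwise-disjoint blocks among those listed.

3

Delta, Flint, Iris are pairwise disjoint (Delta={Gus,Mae}; Flint={Fay,Ada}; Iris={Jae,Dee}).
Every remaining block overlaps one of these, and no 4 of the listed blocks are pairwise disjoint, so 3 is the maximum.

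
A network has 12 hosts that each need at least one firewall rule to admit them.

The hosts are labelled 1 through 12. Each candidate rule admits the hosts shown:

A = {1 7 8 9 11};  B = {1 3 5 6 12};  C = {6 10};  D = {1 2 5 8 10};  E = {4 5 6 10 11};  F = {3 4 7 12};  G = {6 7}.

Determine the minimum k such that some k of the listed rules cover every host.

A and D and E and F together: A ∪ D ∪ E ∪ F = {1, 2, 3, 4, 5, 6, 7, 8, 9, 10, 11, 12} — every host is covered.
No 3 of the 7 rules cover everything (all 35 combinations miss at least one host), so 4 is optimal.

4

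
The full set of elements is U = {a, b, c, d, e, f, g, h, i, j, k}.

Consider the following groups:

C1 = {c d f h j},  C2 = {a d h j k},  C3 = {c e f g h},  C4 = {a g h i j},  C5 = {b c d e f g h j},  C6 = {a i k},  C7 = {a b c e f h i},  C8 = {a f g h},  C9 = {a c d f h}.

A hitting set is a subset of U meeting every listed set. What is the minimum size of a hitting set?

2

The 2 elements {a, h} hit every group.
The groups C3, C6 are pairwise disjoint, so any hitting set needs a separate element for each — at least 2. Hence 2 is optimal.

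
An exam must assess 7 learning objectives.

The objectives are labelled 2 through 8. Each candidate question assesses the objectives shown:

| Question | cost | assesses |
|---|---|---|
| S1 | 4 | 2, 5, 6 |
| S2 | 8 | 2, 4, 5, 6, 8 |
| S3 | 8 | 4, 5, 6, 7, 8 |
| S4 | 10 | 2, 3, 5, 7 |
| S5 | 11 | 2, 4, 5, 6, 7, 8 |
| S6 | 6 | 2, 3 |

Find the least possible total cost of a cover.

S3, S6 together cover every objective (S3 ∪ S6 = {2, 3, 4, 5, 6, 7, 8}); total cost 8 + 6 = 14.
The greedy pick S1, S3, S6 costs 18; no covering selection beats 14.

14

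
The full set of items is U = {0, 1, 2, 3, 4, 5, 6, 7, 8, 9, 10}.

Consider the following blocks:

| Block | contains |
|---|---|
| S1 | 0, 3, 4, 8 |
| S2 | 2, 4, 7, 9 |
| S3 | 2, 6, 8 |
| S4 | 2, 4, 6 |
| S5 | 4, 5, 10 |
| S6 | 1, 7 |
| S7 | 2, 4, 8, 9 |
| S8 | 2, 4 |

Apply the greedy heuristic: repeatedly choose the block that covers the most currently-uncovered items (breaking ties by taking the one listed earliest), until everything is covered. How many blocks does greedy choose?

Greedy: pick S1 (covers 4 new) → pick S2 (covers 3 new) → pick S5 (covers 2 new) → pick S3 (covers 1 new) → pick S6 (covers 1 new). Total picks: 5.

5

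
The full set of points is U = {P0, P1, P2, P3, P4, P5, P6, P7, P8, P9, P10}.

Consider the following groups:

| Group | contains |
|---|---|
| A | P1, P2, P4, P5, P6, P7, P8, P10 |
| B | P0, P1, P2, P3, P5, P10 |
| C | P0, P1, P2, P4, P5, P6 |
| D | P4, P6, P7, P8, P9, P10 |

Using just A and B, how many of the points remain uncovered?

1

Union of A, B = {P0, P1, P2, P3, P4, P5, P6, P7, P8, P10}.
Not covered: P9 — 1 point.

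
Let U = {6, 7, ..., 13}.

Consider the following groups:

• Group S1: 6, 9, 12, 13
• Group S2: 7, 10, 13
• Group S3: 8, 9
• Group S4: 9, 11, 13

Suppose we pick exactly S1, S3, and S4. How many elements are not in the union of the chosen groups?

Union of S1, S3, S4 = {6, 8, 9, 11, 12, 13}.
Not covered: 7, 10 — 2 elements.

2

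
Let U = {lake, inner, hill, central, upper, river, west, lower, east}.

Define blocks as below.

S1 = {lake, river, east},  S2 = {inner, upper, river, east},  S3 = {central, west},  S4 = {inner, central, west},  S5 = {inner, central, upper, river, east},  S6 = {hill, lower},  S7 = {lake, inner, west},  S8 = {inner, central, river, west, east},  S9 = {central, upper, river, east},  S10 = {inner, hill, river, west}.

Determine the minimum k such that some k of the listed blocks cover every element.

3

S5 and S6 and S7 together: S5 ∪ S6 ∪ S7 = {lake, inner, hill, central, upper, river, west, lower, east} — every element is covered.
Only S6 contains lower, so S6 is forced; the remaining 7 elements need at least 2 more blocks (each remaining block adds at most 5) — so at least 3 blocks are needed, and 3 is optimal.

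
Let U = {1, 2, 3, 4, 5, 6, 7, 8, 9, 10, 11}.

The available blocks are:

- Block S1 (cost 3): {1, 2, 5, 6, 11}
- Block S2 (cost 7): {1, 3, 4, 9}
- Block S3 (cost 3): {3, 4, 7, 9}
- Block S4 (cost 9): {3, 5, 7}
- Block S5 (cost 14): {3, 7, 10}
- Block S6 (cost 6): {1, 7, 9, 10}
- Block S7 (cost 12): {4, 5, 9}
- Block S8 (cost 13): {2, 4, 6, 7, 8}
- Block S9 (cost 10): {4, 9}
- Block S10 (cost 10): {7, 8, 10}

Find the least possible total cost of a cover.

16

S1, S3, S10 together cover every item (S1 ∪ S3 ∪ S10 = {1, 2, 3, 4, 5, 6, 7, 8, 9, 10, 11}); total cost 3 + 3 + 10 = 16.
No covering selection has total cost below 16.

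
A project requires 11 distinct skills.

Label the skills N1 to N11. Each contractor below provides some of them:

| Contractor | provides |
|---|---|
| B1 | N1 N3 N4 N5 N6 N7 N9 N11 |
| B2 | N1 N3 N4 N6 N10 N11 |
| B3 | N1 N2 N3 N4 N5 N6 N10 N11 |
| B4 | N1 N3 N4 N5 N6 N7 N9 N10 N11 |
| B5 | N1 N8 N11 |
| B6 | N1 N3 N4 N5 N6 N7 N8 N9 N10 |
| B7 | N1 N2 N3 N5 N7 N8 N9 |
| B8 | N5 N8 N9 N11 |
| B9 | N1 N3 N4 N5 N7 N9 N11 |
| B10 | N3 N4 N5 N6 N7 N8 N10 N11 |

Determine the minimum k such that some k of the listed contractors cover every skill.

B3 and B7 together: B3 ∪ B7 = {N1, N2, N3, N4, N5, N6, N7, N8, N9, N10, N11} — every skill is covered.
No single contractor has all 11 skills (the largest, B4, has 9), so 2 is optimal.

2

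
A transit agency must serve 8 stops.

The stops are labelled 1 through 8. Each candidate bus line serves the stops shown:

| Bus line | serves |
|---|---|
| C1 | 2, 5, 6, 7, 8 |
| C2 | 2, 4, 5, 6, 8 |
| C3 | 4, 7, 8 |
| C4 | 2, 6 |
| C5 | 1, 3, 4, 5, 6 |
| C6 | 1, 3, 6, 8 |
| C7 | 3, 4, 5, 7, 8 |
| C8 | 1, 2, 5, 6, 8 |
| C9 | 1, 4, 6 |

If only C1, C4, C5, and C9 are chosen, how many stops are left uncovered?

0

Union of C1, C4, C5, C9 = {1, 2, 3, 4, 5, 6, 7, 8} — that's every stop, so 0 are uncovered.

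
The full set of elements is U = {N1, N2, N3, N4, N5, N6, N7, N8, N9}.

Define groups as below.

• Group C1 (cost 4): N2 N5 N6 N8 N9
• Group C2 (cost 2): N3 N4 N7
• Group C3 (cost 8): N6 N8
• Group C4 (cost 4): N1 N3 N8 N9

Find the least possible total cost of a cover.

C1, C2, C4 together cover every element (C1 ∪ C2 ∪ C4 = {N1, N2, N3, N4, N5, N6, N7, N8, N9}); total cost 4 + 2 + 4 = 10.
No covering selection has total cost below 10.

10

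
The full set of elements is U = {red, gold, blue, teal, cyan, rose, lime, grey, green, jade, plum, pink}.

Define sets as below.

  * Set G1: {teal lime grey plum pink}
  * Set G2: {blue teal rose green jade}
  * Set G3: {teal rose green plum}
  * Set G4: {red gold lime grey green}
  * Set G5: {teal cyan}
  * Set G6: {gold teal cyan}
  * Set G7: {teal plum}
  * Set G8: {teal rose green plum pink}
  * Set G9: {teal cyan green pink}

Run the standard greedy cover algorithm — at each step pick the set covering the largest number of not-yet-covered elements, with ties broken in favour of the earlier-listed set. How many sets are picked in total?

Greedy: pick G1 (covers 5 new) → pick G2 (covers 4 new) → pick G4 (covers 2 new) → pick G5 (covers 1 new). Total picks: 4.

4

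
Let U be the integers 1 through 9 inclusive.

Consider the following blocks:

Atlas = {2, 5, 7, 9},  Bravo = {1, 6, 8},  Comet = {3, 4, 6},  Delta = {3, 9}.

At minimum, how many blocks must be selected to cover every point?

Atlas and Bravo and Comet together: Atlas ∪ Bravo ∪ Comet = {1, 2, 3, 4, 5, 6, 7, 8, 9} — every point is covered.
Each block has at most 4 points, and 2·4 = 8 < 9 — so at least 3 blocks are needed, and 3 is optimal.

3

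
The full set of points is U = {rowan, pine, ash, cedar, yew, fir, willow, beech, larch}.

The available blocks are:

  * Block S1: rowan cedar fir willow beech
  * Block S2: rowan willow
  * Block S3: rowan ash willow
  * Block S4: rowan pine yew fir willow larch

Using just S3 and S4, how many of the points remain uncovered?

2

Union of S3, S4 = {rowan, pine, ash, yew, fir, willow, larch}.
Not covered: cedar, beech — 2 points.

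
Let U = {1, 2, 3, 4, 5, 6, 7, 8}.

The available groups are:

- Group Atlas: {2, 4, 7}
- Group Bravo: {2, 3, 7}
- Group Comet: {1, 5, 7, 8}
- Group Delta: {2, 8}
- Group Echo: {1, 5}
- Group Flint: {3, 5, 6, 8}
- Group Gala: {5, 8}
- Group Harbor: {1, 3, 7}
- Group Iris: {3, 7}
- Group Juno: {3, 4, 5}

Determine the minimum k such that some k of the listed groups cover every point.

3

Atlas and Echo and Flint together: Atlas ∪ Echo ∪ Flint = {1, 2, 3, 4, 5, 6, 7, 8} — every point is covered.
Only Flint contains 6, so Flint is forced; the remaining 4 points need at least 2 more groups (each remaining group adds at most 3) — so at least 3 groups are needed, and 3 is optimal.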